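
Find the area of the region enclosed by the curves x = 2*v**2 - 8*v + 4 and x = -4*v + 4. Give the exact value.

Both boundary curves give x as a function of v, so integrate with respect to v. Setting them equal: 2*v**2 - 4*v = 0, i.e. 2*v*(v - 2) = 0, so they meet at v = 0, 2.
For v in [0, 2], x = 2*v**2 - 8*v + 4 is on the left; area = ∫[0,2] (-(2*v**2 - 4*v)) dv = 8/3.

8/3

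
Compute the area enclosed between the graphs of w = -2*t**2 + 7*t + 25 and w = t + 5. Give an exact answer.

343/3

Set the curves equal: -2*t**2 + 7*t + 25 = t + 5, so -2*t**2 + 6*t + 20 = 0, which factors as -2*(t - 5)*(t + 2) = 0. The curves meet at t = -2, 5.
On [-2, 5], w = -2*t**2 + 7*t + 25 is on top; that piece has area ∫[-2,5] (-2*t**2 + 6*t + 20) dt = 343/3.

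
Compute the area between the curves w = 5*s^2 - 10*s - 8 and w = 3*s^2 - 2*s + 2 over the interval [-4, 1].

272/3

The difference (5*s^2 - 10*s - 8) - (3*s^2 - 2*s + 2) = 2*s^2 - 8*s - 10 changes sign at s = -1 inside [-4, 1], so split the integral there.
∫[-4,-1] (2*s^2 - 8*s - 10) ds = 72.
∫[-1,1] (2*s^2 - 8*s - 10) ds = -56/3; the area of that piece is 56/3.
Total area = 72 + 56/3 = 272/3.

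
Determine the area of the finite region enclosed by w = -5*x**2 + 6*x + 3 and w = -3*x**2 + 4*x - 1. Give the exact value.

9

Set the curves equal: -5*x**2 + 6*x + 3 = -3*x**2 + 4*x - 1, so -2*x**2 + 2*x + 4 = 0, which factors as -2*(x - 2)*(x + 1) = 0. The curves meet at x = -1, 2.
On [-1, 2], w = -5*x**2 + 6*x + 3 is on top; that piece has area ∫[-1,2] (-2*x**2 + 2*x + 4) dx = 9.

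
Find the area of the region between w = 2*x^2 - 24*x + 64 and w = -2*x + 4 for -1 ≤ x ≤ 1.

364/3

On [-1, 1], (2*x^2 - 24*x + 64) - (-2*x + 4) = 2*x^2 - 22*x + 60 is ≥ 0 throughout, so the area is a single integral of |2*x^2 - 22*x + 60|.
∫[-1,1] (2*x^2 - 22*x + 60) dx = 364/3.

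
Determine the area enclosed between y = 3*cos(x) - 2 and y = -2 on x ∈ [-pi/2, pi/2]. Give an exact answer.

6

On [-pi/2, pi/2], (3*cos(x) - 2) - (-2) = 3*cos(x) is ≥ 0 throughout, so the area is a single integral of |3*cos(x)|.
∫[-pi/2,pi/2] (3*cos(x)) dx = 6.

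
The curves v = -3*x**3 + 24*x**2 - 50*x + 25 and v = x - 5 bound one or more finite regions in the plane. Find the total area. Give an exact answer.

Set the curves equal: -3*x**3 + 24*x**2 - 50*x + 25 = x - 5, so -3*x**3 + 24*x**2 - 51*x + 30 = 0, which factors as -3*(x - 5)*(x - 2)*(x - 1) = 0. The curves meet at x = 1, 2, 5.
On [1, 2], v = x - 5 is on top; that piece has area ∫[1,2] (-(-3*x**3 + 24*x**2 - 51*x + 30)) dx = 7/4.
On [2, 5], v = -3*x**3 + 24*x**2 - 50*x + 25 is on top; that piece has area ∫[2,5] (-3*x**3 + 24*x**2 - 51*x + 30) dx = 135/4.
Total enclosed area = 7/4 + 135/4 = 71/2.

71/2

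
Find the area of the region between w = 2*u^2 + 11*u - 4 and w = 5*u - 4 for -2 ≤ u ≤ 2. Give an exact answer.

24

The difference (2*u^2 + 11*u - 4) - (5*u - 4) = 2*u^2 + 6*u changes sign at u = 0 inside [-2, 2], so split the integral there.
∫[-2,0] (2*u^2 + 6*u) du = -20/3; the area of that piece is 20/3.
∫[0,2] (2*u^2 + 6*u) du = 52/3.
Total area = 20/3 + 52/3 = 24.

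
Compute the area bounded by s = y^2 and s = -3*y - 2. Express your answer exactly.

Both boundary curves give s as a function of y, so integrate with respect to y. Setting them equal: y^2 + 3*y + 2 = 0, i.e. (y + 1)*(y + 2) = 0, so they meet at y = -2, -1.
For y in [-2, -1], s = y^2 is on the left; area = ∫[-2,-1] (-(y^2 + 3*y + 2)) dy = 1/6.

1/6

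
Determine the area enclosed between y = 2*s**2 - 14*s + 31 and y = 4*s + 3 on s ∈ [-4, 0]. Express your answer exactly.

On [-4, 0], (2*s**2 - 14*s + 31) - (4*s + 3) = 2*s**2 - 18*s + 28 is ≥ 0 throughout, so the area is a single integral of |2*s**2 - 18*s + 28|.
∫[-4,0] (2*s**2 - 18*s + 28) ds = 896/3.

896/3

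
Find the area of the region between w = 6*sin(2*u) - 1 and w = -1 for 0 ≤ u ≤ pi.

The difference (6*sin(2*u) - 1) - (-1) = 6*sin(2*u) changes sign at u = pi/2 inside [0, pi], so split the integral there.
∫[0,pi/2] (6*sin(2*u)) du = 6.
∫[pi/2,pi] (6*sin(2*u)) du = -6; the area of that piece is 6.
Total area = 6 + 6 = 12.

12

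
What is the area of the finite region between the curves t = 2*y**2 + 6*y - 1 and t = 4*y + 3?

Both boundary curves give t as a function of y, so integrate with respect to y. Setting them equal: 2*y**2 + 2*y - 4 = 0, i.e. 2*(y - 1)*(y + 2) = 0, so they meet at y = -2, 1.
For y in [-2, 1], t = 2*y**2 + 6*y - 1 is on the left; area = ∫[-2,1] (-(2*y**2 + 2*y - 4)) dy = 9.

9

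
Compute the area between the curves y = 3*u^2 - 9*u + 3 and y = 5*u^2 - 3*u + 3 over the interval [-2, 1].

The difference (3*u^2 - 9*u + 3) - (5*u^2 - 3*u + 3) = -2*u^2 - 6*u changes sign at u = 0 inside [-2, 1], so split the integral there.
∫[-2,0] (-2*u^2 - 6*u) du = 20/3.
∫[0,1] (-2*u^2 - 6*u) du = -11/3; the area of that piece is 11/3.
Total area = 20/3 + 11/3 = 31/3.

31/3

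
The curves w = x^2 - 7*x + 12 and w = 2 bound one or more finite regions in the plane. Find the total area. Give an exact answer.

Set the curves equal: x^2 - 7*x + 12 = 2, so x^2 - 7*x + 10 = 0, which factors as (x - 5)*(x - 2) = 0. The curves meet at x = 2, 5.
On [2, 5], w = 2 is on top; that piece has area ∫[2,5] (-(x^2 - 7*x + 10)) dx = 9/2.

9/2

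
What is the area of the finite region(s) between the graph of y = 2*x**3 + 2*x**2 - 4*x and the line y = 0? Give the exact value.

37/6

The curve meets the x-axis where 2*x**3 + 2*x**2 - 4*x = 0, i.e. 2*x*(x - 1)*(x + 2) = 0, at x = -2, 0, 1.
On [-2, 0] the curve lies above the axis; ∫[-2,0] (2*x**3 + 2*x**2 - 4*x) dx = 16/3, giving area 16/3.
On [0, 1] the curve lies below the axis; ∫[0,1] (2*x**3 + 2*x**2 - 4*x) dx = -5/6, giving area 5/6.
Total area = 16/3 + 5/6 = 37/6.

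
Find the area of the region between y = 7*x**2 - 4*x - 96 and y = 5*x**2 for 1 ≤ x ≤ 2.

292/3

On [1, 2], (7*x**2 - 4*x - 96) - (5*x**2) = 2*x**2 - 4*x - 96 is ≤ 0 throughout, so the area is a single integral of |2*x**2 - 4*x - 96|.
∫[1,2] (2*x**2 - 4*x - 96) dx = -292/3; the area of that piece is 292/3.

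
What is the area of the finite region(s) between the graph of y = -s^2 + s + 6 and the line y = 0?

125/6

The curve meets the s-axis where -s^2 + s + 6 = 0, i.e. -(s - 3)*(s + 2) = 0, at s = -2, 3.
On [-2, 3] the curve lies above the axis; ∫[-2,3] (-s^2 + s + 6) ds = 125/6, giving area 125/6.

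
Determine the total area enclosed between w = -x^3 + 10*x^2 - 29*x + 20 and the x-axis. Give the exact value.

The curve meets the x-axis where -x^3 + 10*x^2 - 29*x + 20 = 0, i.e. -(x - 5)*(x - 4)*(x - 1) = 0, at x = 1, 4, 5.
On [1, 4] the curve lies below the axis; ∫[1,4] (-x^3 + 10*x^2 - 29*x + 20) dx = -45/4, giving area 45/4.
On [4, 5] the curve lies above the axis; ∫[4,5] (-x^3 + 10*x^2 - 29*x + 20) dx = 7/12, giving area 7/12.
Total area = 45/4 + 7/12 = 71/6.

71/6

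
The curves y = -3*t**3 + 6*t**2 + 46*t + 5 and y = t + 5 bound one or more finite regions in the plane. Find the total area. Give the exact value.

863/2

Set the curves equal: -3*t**3 + 6*t**2 + 46*t + 5 = t + 5, so -3*t**3 + 6*t**2 + 45*t = 0, which factors as -3*t*(t - 5)*(t + 3) = 0. The curves meet at t = -3, 0, 5.
On [-3, 0], y = t + 5 is on top; that piece has area ∫[-3,0] (-(-3*t**3 + 6*t**2 + 45*t)) dt = 351/4.
On [0, 5], y = -3*t**3 + 6*t**2 + 46*t + 5 is on top; that piece has area ∫[0,5] (-3*t**3 + 6*t**2 + 45*t) dt = 1375/4.
Total enclosed area = 351/4 + 1375/4 = 863/2.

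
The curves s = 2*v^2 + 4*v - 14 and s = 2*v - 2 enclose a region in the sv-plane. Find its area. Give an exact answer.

Both boundary curves give s as a function of v, so integrate with respect to v. Setting them equal: 2*v^2 + 2*v - 12 = 0, i.e. 2*(v - 2)*(v + 3) = 0, so they meet at v = -3, 2.
For v in [-3, 2], s = 2*v^2 + 4*v - 14 is on the left; area = ∫[-3,2] (-(2*v^2 + 2*v - 12)) dv = 125/3.

125/3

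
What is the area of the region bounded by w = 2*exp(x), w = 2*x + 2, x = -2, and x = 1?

On [-2, 1], (2*exp(x)) - (2*x + 2) = -2*x + 2*exp(x) - 2 is ≥ 0 throughout, so the area is a single integral of |-2*x + 2*exp(x) - 2|.
∫[-2,1] (-2*x + 2*exp(x) - 2) dx = -3 - 2*exp(-2) + 2*exp(1).

-3 - 2*exp(-2) + 2*exp(1)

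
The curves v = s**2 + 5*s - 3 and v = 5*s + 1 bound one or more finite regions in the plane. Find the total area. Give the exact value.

Set the curves equal: s**2 + 5*s - 3 = 5*s + 1, so s**2 - 4 = 0, which factors as (s - 2)*(s + 2) = 0. The curves meet at s = -2, 2.
On [-2, 2], v = 5*s + 1 is on top; that piece has area ∫[-2,2] (-(s**2 - 4)) ds = 32/3.

32/3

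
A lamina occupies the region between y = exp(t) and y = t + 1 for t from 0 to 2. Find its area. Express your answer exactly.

On [0, 2], (exp(t)) - (t + 1) = -t + exp(t) - 1 is ≥ 0 throughout, so the area is a single integral of |-t + exp(t) - 1|.
∫[0,2] (-t + exp(t) - 1) dt = -5 + exp(2).

-5 + exp(2)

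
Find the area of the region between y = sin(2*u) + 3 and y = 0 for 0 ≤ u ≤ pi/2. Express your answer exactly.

On [0, pi/2], (sin(2*u) + 3) - (0) = sin(2*u) + 3 is ≥ 0 throughout, so the area is a single integral of |sin(2*u) + 3|.
∫[0,pi/2] (sin(2*u) + 3) du = 1 + 3*pi/2.

1 + 3*pi/2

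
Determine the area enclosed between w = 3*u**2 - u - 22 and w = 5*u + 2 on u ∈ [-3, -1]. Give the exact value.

18

The difference (3*u**2 - u - 22) - (5*u + 2) = 3*u**2 - 6*u - 24 changes sign at u = -2 inside [-3, -1], so split the integral there.
∫[-3,-2] (3*u**2 - 6*u - 24) du = 10.
∫[-2,-1] (3*u**2 - 6*u - 24) du = -8; the area of that piece is 8.
Total area = 10 + 8 = 18.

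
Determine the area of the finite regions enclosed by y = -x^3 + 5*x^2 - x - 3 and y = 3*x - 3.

71/6

Set the curves equal: -x^3 + 5*x^2 - x - 3 = 3*x - 3, so -x^3 + 5*x^2 - 4*x = 0, which factors as -x*(x - 4)*(x - 1) = 0. The curves meet at x = 0, 1, 4.
On [0, 1], y = 3*x - 3 is on top; that piece has area ∫[0,1] (-(-x^3 + 5*x^2 - 4*x)) dx = 7/12.
On [1, 4], y = -x^3 + 5*x^2 - x - 3 is on top; that piece has area ∫[1,4] (-x^3 + 5*x^2 - 4*x) dx = 45/4.
Total enclosed area = 7/12 + 45/4 = 71/6.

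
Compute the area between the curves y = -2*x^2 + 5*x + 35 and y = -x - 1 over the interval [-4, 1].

111

The difference (-2*x^2 + 5*x + 35) - (-x - 1) = -2*x^2 + 6*x + 36 changes sign at x = -3 inside [-4, 1], so split the integral there.
∫[-4,-3] (-2*x^2 + 6*x + 36) dx = -29/3; the area of that piece is 29/3.
∫[-3,1] (-2*x^2 + 6*x + 36) dx = 304/3.
Total area = 29/3 + 304/3 = 111.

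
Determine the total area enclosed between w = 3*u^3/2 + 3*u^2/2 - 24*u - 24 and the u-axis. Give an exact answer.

The curve meets the u-axis where 3*u^3/2 + 3*u^2/2 - 24*u - 24 = 0, i.e. 3*(u - 4)*(u + 1)*(u + 4)/2 = 0, at u = -4, -1, 4.
On [-4, -1] the curve lies above the axis; ∫[-4,-1] (3*u^3/2 + 3*u^2/2 - 24*u - 24) du = 351/8, giving area 351/8.
On [-1, 4] the curve lies below the axis; ∫[-1,4] (3*u^3/2 + 3*u^2/2 - 24*u - 24) du = -1375/8, giving area 1375/8.
Total area = 351/8 + 1375/8 = 863/4.

863/4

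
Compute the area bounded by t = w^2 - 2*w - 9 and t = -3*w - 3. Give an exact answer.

Both boundary curves give t as a function of w, so integrate with respect to w. Setting them equal: w^2 + w - 6 = 0, i.e. (w - 2)*(w + 3) = 0, so they meet at w = -3, 2.
For w in [-3, 2], t = w^2 - 2*w - 9 is on the left; area = ∫[-3,2] (-(w^2 + w - 6)) dw = 125/6.

125/6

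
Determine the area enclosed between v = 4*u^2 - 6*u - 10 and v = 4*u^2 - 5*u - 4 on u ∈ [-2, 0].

On [-2, 0], (4*u^2 - 6*u - 10) - (4*u^2 - 5*u - 4) = -u - 6 is ≤ 0 throughout, so the area is a single integral of |-u - 6|.
∫[-2,0] (-u - 6) du = -10; the area of that piece is 10.

10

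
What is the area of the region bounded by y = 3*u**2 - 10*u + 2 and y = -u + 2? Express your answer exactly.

Set the curves equal: 3*u**2 - 10*u + 2 = -u + 2, so 3*u**2 - 9*u = 0, which factors as 3*u*(u - 3) = 0. The curves meet at u = 0, 3.
On [0, 3], y = -u + 2 is on top; that piece has area ∫[0,3] (-(3*u**2 - 9*u)) du = 27/2.

27/2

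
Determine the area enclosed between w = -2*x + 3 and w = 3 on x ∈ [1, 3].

8

On [1, 3], (-2*x + 3) - (3) = -2*x is ≤ 0 throughout, so the area is a single integral of |-2*x|.
∫[1,3] (-2*x) dx = -8; the area of that piece is 8.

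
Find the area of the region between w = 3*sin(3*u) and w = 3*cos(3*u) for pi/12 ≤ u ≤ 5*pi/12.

On [pi/12, 5*pi/12], (3*sin(3*u)) - (3*cos(3*u)) = 3*sin(3*u) - 3*cos(3*u) is ≥ 0 throughout, so the area is a single integral of |3*sin(3*u) - 3*cos(3*u)|.
∫[pi/12,5*pi/12] (3*sin(3*u) - 3*cos(3*u)) du = 2*sqrt(2).

2*sqrt(2)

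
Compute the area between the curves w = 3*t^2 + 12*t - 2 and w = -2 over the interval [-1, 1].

12

The difference (3*t^2 + 12*t - 2) - (-2) = 3*t^2 + 12*t changes sign at t = 0 inside [-1, 1], so split the integral there.
∫[-1,0] (3*t^2 + 12*t) dt = -5; the area of that piece is 5.
∫[0,1] (3*t^2 + 12*t) dt = 7.
Total area = 5 + 7 = 12.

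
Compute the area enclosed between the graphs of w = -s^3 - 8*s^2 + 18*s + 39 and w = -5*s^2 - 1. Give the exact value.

999/4

Set the curves equal: -s^3 - 8*s^2 + 18*s + 39 = -5*s^2 - 1, so -s^3 - 3*s^2 + 18*s + 40 = 0, which factors as -(s - 4)*(s + 2)*(s + 5) = 0. The curves meet at s = -5, -2, 4.
On [-5, -2], w = -5*s^2 - 1 is on top; that piece has area ∫[-5,-2] (-(-s^3 - 3*s^2 + 18*s + 40)) ds = 135/4.
On [-2, 4], w = -s^3 - 8*s^2 + 18*s + 39 is on top; that piece has area ∫[-2,4] (-s^3 - 3*s^2 + 18*s + 40) ds = 216.
Total enclosed area = 135/4 + 216 = 999/4.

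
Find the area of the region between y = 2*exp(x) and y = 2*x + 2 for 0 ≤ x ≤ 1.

On [0, 1], (2*exp(x)) - (2*x + 2) = -2*x + 2*exp(x) - 2 is ≥ 0 throughout, so the area is a single integral of |-2*x + 2*exp(x) - 2|.
∫[0,1] (-2*x + 2*exp(x) - 2) dx = -5 + 2*exp(1).

-5 + 2*exp(1)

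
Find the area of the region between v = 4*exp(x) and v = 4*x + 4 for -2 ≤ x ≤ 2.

-16 - 4*exp(-2) + 4*exp(2)

On [-2, 2], (4*exp(x)) - (4*x + 4) = -4*x + 4*exp(x) - 4 is ≥ 0 throughout, so the area is a single integral of |-4*x + 4*exp(x) - 4|.
∫[-2,2] (-4*x + 4*exp(x) - 4) dx = -16 - 4*exp(-2) + 4*exp(2).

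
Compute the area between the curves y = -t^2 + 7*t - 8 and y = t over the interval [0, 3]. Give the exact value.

The difference (-t^2 + 7*t - 8) - (t) = -t^2 + 6*t - 8 changes sign at t = 2 inside [0, 3], so split the integral there.
∫[0,2] (-t^2 + 6*t - 8) dt = -20/3; the area of that piece is 20/3.
∫[2,3] (-t^2 + 6*t - 8) dt = 2/3.
Total area = 20/3 + 2/3 = 22/3.

22/3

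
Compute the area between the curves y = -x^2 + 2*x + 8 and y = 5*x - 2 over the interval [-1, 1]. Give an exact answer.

On [-1, 1], (-x^2 + 2*x + 8) - (5*x - 2) = -x^2 - 3*x + 10 is ≥ 0 throughout, so the area is a single integral of |-x^2 - 3*x + 10|.
∫[-1,1] (-x^2 - 3*x + 10) dx = 58/3.

58/3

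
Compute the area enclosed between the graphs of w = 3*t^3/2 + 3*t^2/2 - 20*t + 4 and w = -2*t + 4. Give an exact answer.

937/8

Set the curves equal: 3*t^3/2 + 3*t^2/2 - 20*t + 4 = -2*t + 4, so 3*t^3/2 + 3*t^2/2 - 18*t = 0, which factors as 3*t*(t - 3)*(t + 4)/2 = 0. The curves meet at t = -4, 0, 3.
On [-4, 0], w = 3*t^3/2 + 3*t^2/2 - 20*t + 4 is on top; that piece has area ∫[-4,0] (3*t^3/2 + 3*t^2/2 - 18*t) dt = 80.
On [0, 3], w = -2*t + 4 is on top; that piece has area ∫[0,3] (-(3*t^3/2 + 3*t^2/2 - 18*t)) dt = 297/8.
Total enclosed area = 80 + 297/8 = 937/8.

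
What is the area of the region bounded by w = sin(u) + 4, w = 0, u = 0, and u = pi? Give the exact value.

On [0, pi], (sin(u) + 4) - (0) = sin(u) + 4 is ≥ 0 throughout, so the area is a single integral of |sin(u) + 4|.
∫[0,pi] (sin(u) + 4) du = 2 + 4*pi.

2 + 4*pi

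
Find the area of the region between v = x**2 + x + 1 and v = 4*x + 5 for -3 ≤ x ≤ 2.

157/6

The difference (x**2 + x + 1) - (4*x + 5) = x**2 - 3*x - 4 changes sign at x = -1 inside [-3, 2], so split the integral there.
∫[-3,-1] (x**2 - 3*x - 4) dx = 38/3.
∫[-1,2] (x**2 - 3*x - 4) dx = -27/2; the area of that piece is 27/2.
Total area = 38/3 + 27/2 = 157/6.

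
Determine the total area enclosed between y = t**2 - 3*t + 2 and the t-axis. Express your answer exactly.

1/6

The curve meets the t-axis where t**2 - 3*t + 2 = 0, i.e. (t - 2)*(t - 1) = 0, at t = 1, 2.
On [1, 2] the curve lies below the axis; ∫[1,2] (t**2 - 3*t + 2) dt = -1/6, giving area 1/6.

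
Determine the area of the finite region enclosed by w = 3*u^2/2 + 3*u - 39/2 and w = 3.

Set the curves equal: 3*u^2/2 + 3*u - 39/2 = 3, so 3*u^2/2 + 3*u - 45/2 = 0, which factors as 3*(u - 3)*(u + 5)/2 = 0. The curves meet at u = -5, 3.
On [-5, 3], w = 3 is on top; that piece has area ∫[-5,3] (-(3*u^2/2 + 3*u - 45/2)) du = 128.

128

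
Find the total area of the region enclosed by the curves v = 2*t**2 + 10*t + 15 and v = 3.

1/3

Set the curves equal: 2*t**2 + 10*t + 15 = 3, so 2*t**2 + 10*t + 12 = 0, which factors as 2*(t + 2)*(t + 3) = 0. The curves meet at t = -3, -2.
On [-3, -2], v = 3 is on top; that piece has area ∫[-3,-2] (-(2*t**2 + 10*t + 12)) dt = 1/3.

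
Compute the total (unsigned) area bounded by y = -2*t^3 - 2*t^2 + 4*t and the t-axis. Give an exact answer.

The curve meets the t-axis where -2*t^3 - 2*t^2 + 4*t = 0, i.e. -2*t*(t - 1)*(t + 2) = 0, at t = -2, 0, 1.
On [-2, 0] the curve lies below the axis; ∫[-2,0] (-2*t^3 - 2*t^2 + 4*t) dt = -16/3, giving area 16/3.
On [0, 1] the curve lies above the axis; ∫[0,1] (-2*t^3 - 2*t^2 + 4*t) dt = 5/6, giving area 5/6.
Total area = 16/3 + 5/6 = 37/6.

37/6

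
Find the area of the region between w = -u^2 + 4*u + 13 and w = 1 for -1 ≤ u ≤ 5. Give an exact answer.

78

On [-1, 5], (-u^2 + 4*u + 13) - (1) = -u^2 + 4*u + 12 is ≥ 0 throughout, so the area is a single integral of |-u^2 + 4*u + 12|.
∫[-1,5] (-u^2 + 4*u + 12) du = 78.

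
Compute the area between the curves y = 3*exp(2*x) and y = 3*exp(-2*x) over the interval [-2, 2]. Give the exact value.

The difference (3*exp(2*x)) - (3*exp(-2*x)) = 3*exp(2*x) - 3*exp(-2*x) changes sign at x = 0 inside [-2, 2], so split the integral there.
∫[-2,0] (3*exp(2*x) - 3*exp(-2*x)) dx = -3*exp(4)/2 - 3*exp(-4)/2 + 3; the area of that piece is -3 + 3*exp(-4)/2 + 3*exp(4)/2.
∫[0,2] (3*exp(2*x) - 3*exp(-2*x)) dx = -3 + 3*exp(-4)/2 + 3*exp(4)/2.
Total area = (-3 + 3*exp(-4)/2 + 3*exp(4)/2) + (-3 + 3*exp(-4)/2 + 3*exp(4)/2) = -6 + 3*exp(-4) + 3*exp(4).

-6 + 3*exp(-4) + 3*exp(4)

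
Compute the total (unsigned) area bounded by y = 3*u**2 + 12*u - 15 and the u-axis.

The curve meets the u-axis where 3*u**2 + 12*u - 15 = 0, i.e. 3*(u - 1)*(u + 5) = 0, at u = -5, 1.
On [-5, 1] the curve lies below the axis; ∫[-5,1] (3*u**2 + 12*u - 15) du = -108, giving area 108.

108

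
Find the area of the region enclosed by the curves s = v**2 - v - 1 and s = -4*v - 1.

Both boundary curves give s as a function of v, so integrate with respect to v. Setting them equal: v**2 + 3*v = 0, i.e. v*(v + 3) = 0, so they meet at v = -3, 0.
For v in [-3, 0], s = v**2 - v - 1 is on the left; area = ∫[-3,0] (-(v**2 + 3*v)) dv = 9/2.

9/2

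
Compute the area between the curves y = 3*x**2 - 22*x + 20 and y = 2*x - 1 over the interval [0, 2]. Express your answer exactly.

The difference (3*x**2 - 22*x + 20) - (2*x - 1) = 3*x**2 - 24*x + 21 changes sign at x = 1 inside [0, 2], so split the integral there.
∫[0,1] (3*x**2 - 24*x + 21) dx = 10.
∫[1,2] (3*x**2 - 24*x + 21) dx = -8; the area of that piece is 8.
Total area = 10 + 8 = 18.

18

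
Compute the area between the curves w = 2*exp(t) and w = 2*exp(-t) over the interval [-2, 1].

-8 + 2*exp(-2) + 2*exp(-1) + 2*exp(1) + 2*exp(2)

The difference (2*exp(t)) - (2*exp(-t)) = 2*exp(t) - 2*exp(-t) changes sign at t = 0 inside [-2, 1], so split the integral there.
∫[-2,0] (2*exp(t) - 2*exp(-t)) dt = -2*exp(2) - 2*exp(-2) + 4; the area of that piece is -4 + 2*exp(-2) + 2*exp(2).
∫[0,1] (2*exp(t) - 2*exp(-t)) dt = -4 + 2*exp(-1) + 2*exp(1).
Total area = (-4 + 2*exp(-2) + 2*exp(2)) + (-4 + 2*exp(-1) + 2*exp(1)) = -8 + 2*exp(-2) + 2*exp(-1) + 2*exp(1) + 2*exp(2).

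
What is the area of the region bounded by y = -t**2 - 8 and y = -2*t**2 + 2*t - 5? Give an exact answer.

32/3

Set the curves equal: -t**2 - 8 = -2*t**2 + 2*t - 5, so t**2 - 2*t - 3 = 0, which factors as (t - 3)*(t + 1) = 0. The curves meet at t = -1, 3.
On [-1, 3], y = -2*t**2 + 2*t - 5 is on top; that piece has area ∫[-1,3] (-(t**2 - 2*t - 3)) dt = 32/3.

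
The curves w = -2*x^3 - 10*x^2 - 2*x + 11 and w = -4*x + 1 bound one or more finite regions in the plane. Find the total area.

Set the curves equal: -2*x^3 - 10*x^2 - 2*x + 11 = -4*x + 1, so -2*x^3 - 10*x^2 + 2*x + 10 = 0, which factors as -2*(x - 1)*(x + 1)*(x + 5) = 0. The curves meet at x = -5, -1, 1.
On [-5, -1], w = -4*x + 1 is on top; that piece has area ∫[-5,-1] (-(-2*x^3 - 10*x^2 + 2*x + 10)) dx = 256/3.
On [-1, 1], w = -2*x^3 - 10*x^2 - 2*x + 11 is on top; that piece has area ∫[-1,1] (-2*x^3 - 10*x^2 + 2*x + 10) dx = 40/3.
Total enclosed area = 256/3 + 40/3 = 296/3.

296/3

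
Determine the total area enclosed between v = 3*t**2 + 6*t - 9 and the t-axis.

The curve meets the t-axis where 3*t**2 + 6*t - 9 = 0, i.e. 3*(t - 1)*(t + 3) = 0, at t = -3, 1.
On [-3, 1] the curve lies below the axis; ∫[-3,1] (3*t**2 + 6*t - 9) dt = -32, giving area 32.

32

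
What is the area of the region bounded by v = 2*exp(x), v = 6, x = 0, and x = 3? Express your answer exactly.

The difference (2*exp(x)) - (6) = 2*exp(x) - 6 changes sign at x = log(3) inside [0, 3], so split the integral there.
∫[0,log(3)] (2*exp(x) - 6) dx = 4 - log(729); the area of that piece is -4 + log(729).
∫[log(3),3] (2*exp(x) - 6) dx = -24 + 6*log(3) + 2*exp(3).
Total area = (-4 + log(729)) + (-24 + 6*log(3) + 2*exp(3)) = -28 + 12*log(3) + 2*exp(3).

-28 + 12*log(3) + 2*exp(3)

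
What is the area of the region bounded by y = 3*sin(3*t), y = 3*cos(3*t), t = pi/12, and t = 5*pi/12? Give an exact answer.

2*sqrt(2)

On [pi/12, 5*pi/12], (3*sin(3*t)) - (3*cos(3*t)) = 3*sin(3*t) - 3*cos(3*t) is ≥ 0 throughout, so the area is a single integral of |3*sin(3*t) - 3*cos(3*t)|.
∫[pi/12,5*pi/12] (3*sin(3*t) - 3*cos(3*t)) dt = 2*sqrt(2).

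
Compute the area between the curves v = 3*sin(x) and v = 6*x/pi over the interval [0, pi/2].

3 - 3*pi/4

On [0, pi/2], (3*sin(x)) - (6*x/pi) = -6*x/pi + 3*sin(x) is ≥ 0 throughout, so the area is a single integral of |-6*x/pi + 3*sin(x)|.
∫[0,pi/2] (-6*x/pi + 3*sin(x)) dx = 3 - 3*pi/4.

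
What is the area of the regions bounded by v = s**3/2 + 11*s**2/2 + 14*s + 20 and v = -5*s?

Set the curves equal: s**3/2 + 11*s**2/2 + 14*s + 20 = -5*s, so s**3/2 + 11*s**2/2 + 19*s + 20 = 0, which factors as (s + 2)*(s + 4)*(s + 5)/2 = 0. The curves meet at s = -5, -4, -2.
On [-5, -4], v = s**3/2 + 11*s**2/2 + 14*s + 20 is on top; that piece has area ∫[-5,-4] (s**3/2 + 11*s**2/2 + 19*s + 20) ds = 5/24.
On [-4, -2], v = -5*s is on top; that piece has area ∫[-4,-2] (-(s**3/2 + 11*s**2/2 + 19*s + 20)) ds = 4/3.
Total enclosed area = 5/24 + 4/3 = 37/24.

37/24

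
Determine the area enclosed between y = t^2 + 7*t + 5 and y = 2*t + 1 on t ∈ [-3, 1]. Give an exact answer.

The difference (t^2 + 7*t + 5) - (2*t + 1) = t^2 + 5*t + 4 changes sign at t = -1 inside [-3, 1], so split the integral there.
∫[-3,-1] (t^2 + 5*t + 4) dt = -10/3; the area of that piece is 10/3.
∫[-1,1] (t^2 + 5*t + 4) dt = 26/3.
Total area = 10/3 + 26/3 = 12.

12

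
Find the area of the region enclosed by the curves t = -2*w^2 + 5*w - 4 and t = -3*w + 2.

Both boundary curves give t as a function of w, so integrate with respect to w. Setting them equal: -2*w^2 + 8*w - 6 = 0, i.e. -2*(w - 3)*(w - 1) = 0, so they meet at w = 1, 3.
For w in [1, 3], t = -2*w^2 + 5*w - 4 is on the right; area = ∫[1,3] (-2*w^2 + 8*w - 6) dw = 8/3.

8/3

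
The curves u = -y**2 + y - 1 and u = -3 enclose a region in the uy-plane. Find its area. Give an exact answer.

9/2

Both boundary curves give u as a function of y, so integrate with respect to y. Setting them equal: -y**2 + y + 2 = 0, i.e. -(y - 2)*(y + 1) = 0, so they meet at y = -1, 2.
For y in [-1, 2], u = -y**2 + y - 1 is on the right; area = ∫[-1,2] (-y**2 + y + 2) dy = 9/2.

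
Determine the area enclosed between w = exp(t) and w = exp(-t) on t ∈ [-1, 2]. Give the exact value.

-4 + exp(-2) + exp(-1) + exp(1) + exp(2)

The difference (exp(t)) - (exp(-t)) = exp(t) - exp(-t) changes sign at t = 0 inside [-1, 2], so split the integral there.
∫[-1,0] (exp(t) - exp(-t)) dt = -exp(1) - exp(-1) + 2; the area of that piece is -2 + exp(-1) + exp(1).
∫[0,2] (exp(t) - exp(-t)) dt = -2 + exp(-2) + exp(2).
Total area = (-2 + exp(-1) + exp(1)) + (-2 + exp(-2) + exp(2)) = -4 + exp(-2) + exp(-1) + exp(1) + exp(2).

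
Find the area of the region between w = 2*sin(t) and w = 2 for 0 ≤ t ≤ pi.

On [0, pi], (2*sin(t)) - (2) = 2*sin(t) - 2 is ≤ 0 throughout, so the area is a single integral of |2*sin(t) - 2|.
∫[0,pi] (2*sin(t) - 2) dt = 4 - 2*pi; the area of that piece is -4 + 2*pi.

-4 + 2*pi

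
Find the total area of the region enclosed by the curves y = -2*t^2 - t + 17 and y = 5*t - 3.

343/3

Set the curves equal: -2*t^2 - t + 17 = 5*t - 3, so -2*t^2 - 6*t + 20 = 0, which factors as -2*(t - 2)*(t + 5) = 0. The curves meet at t = -5, 2.
On [-5, 2], y = -2*t^2 - t + 17 is on top; that piece has area ∫[-5,2] (-2*t^2 - 6*t + 20) dt = 343/3.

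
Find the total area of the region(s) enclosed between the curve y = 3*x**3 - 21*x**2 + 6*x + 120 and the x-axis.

1741/4

The curve meets the x-axis where 3*x**3 - 21*x**2 + 6*x + 120 = 0, i.e. 3*(x - 5)*(x - 4)*(x + 2) = 0, at x = -2, 4, 5.
On [-2, 4] the curve lies above the axis; ∫[-2,4] (3*x**3 - 21*x**2 + 6*x + 120) dx = 432, giving area 432.
On [4, 5] the curve lies below the axis; ∫[4,5] (3*x**3 - 21*x**2 + 6*x + 120) dx = -13/4, giving area 13/4.
Total area = 432 + 13/4 = 1741/4.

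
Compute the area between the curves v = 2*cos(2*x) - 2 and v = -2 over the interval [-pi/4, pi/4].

On [-pi/4, pi/4], (2*cos(2*x) - 2) - (-2) = 2*cos(2*x) is ≥ 0 throughout, so the area is a single integral of |2*cos(2*x)|.
∫[-pi/4,pi/4] (2*cos(2*x)) dx = 2.

2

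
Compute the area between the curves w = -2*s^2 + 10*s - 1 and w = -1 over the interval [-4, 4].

160

The difference (-2*s^2 + 10*s - 1) - (-1) = -2*s^2 + 10*s changes sign at s = 0 inside [-4, 4], so split the integral there.
∫[-4,0] (-2*s^2 + 10*s) ds = -368/3; the area of that piece is 368/3.
∫[0,4] (-2*s^2 + 10*s) ds = 112/3.
Total area = 368/3 + 112/3 = 160.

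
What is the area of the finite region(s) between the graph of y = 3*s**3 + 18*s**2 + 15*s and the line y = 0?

393/4

The curve meets the s-axis where 3*s**3 + 18*s**2 + 15*s = 0, i.e. 3*s*(s + 1)*(s + 5) = 0, at s = -5, -1, 0.
On [-5, -1] the curve lies above the axis; ∫[-5,-1] (3*s**3 + 18*s**2 + 15*s) ds = 96, giving area 96.
On [-1, 0] the curve lies below the axis; ∫[-1,0] (3*s**3 + 18*s**2 + 15*s) ds = -9/4, giving area 9/4.
Total area = 96 + 9/4 = 393/4.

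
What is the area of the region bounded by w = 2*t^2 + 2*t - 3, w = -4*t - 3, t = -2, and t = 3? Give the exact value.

155/3

The difference (2*t^2 + 2*t - 3) - (-4*t - 3) = 2*t^2 + 6*t changes sign at t = 0 inside [-2, 3], so split the integral there.
∫[-2,0] (2*t^2 + 6*t) dt = -20/3; the area of that piece is 20/3.
∫[0,3] (2*t^2 + 6*t) dt = 45.
Total area = 20/3 + 45 = 155/3.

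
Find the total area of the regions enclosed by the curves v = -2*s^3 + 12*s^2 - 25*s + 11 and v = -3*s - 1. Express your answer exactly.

1

Set the curves equal: -2*s^3 + 12*s^2 - 25*s + 11 = -3*s - 1, so -2*s^3 + 12*s^2 - 22*s + 12 = 0, which factors as -2*(s - 3)*(s - 2)*(s - 1) = 0. The curves meet at s = 1, 2, 3.
On [1, 2], v = -3*s - 1 is on top; that piece has area ∫[1,2] (-(-2*s^3 + 12*s^2 - 22*s + 12)) ds = 1/2.
On [2, 3], v = -2*s^3 + 12*s^2 - 25*s + 11 is on top; that piece has area ∫[2,3] (-2*s^3 + 12*s^2 - 22*s + 12) ds = 1/2.
Total enclosed area = 1/2 + 1/2 = 1.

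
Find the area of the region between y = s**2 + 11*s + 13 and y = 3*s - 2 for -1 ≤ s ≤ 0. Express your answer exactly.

On [-1, 0], (s**2 + 11*s + 13) - (3*s - 2) = s**2 + 8*s + 15 is ≥ 0 throughout, so the area is a single integral of |s**2 + 8*s + 15|.
∫[-1,0] (s**2 + 8*s + 15) ds = 34/3.

34/3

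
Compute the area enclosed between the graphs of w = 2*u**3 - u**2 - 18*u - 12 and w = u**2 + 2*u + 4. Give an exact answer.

Set the curves equal: 2*u**3 - u**2 - 18*u - 12 = u**2 + 2*u + 4, so 2*u**3 - 2*u**2 - 20*u - 16 = 0, which factors as 2*(u - 4)*(u + 1)*(u + 2) = 0. The curves meet at u = -2, -1, 4.
On [-2, -1], w = 2*u**3 - u**2 - 18*u - 12 is on top; that piece has area ∫[-2,-1] (2*u**3 - 2*u**2 - 20*u - 16) du = 11/6.
On [-1, 4], w = u**2 + 2*u + 4 is on top; that piece has area ∫[-1,4] (-(2*u**3 - 2*u**2 - 20*u - 16)) du = 875/6.
Total enclosed area = 11/6 + 875/6 = 443/3.

443/3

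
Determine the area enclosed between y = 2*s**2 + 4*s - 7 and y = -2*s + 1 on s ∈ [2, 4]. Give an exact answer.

On [2, 4], (2*s**2 + 4*s - 7) - (-2*s + 1) = 2*s**2 + 6*s - 8 is ≥ 0 throughout, so the area is a single integral of |2*s**2 + 6*s - 8|.
∫[2,4] (2*s**2 + 6*s - 8) ds = 172/3.

172/3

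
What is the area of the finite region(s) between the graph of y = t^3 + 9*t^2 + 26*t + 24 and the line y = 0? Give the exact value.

The curve meets the t-axis where t^3 + 9*t^2 + 26*t + 24 = 0, i.e. (t + 2)*(t + 3)*(t + 4) = 0, at t = -4, -3, -2.
On [-4, -3] the curve lies above the axis; ∫[-4,-3] (t^3 + 9*t^2 + 26*t + 24) dt = 1/4, giving area 1/4.
On [-3, -2] the curve lies below the axis; ∫[-3,-2] (t^3 + 9*t^2 + 26*t + 24) dt = -1/4, giving area 1/4.
Total area = 1/4 + 1/4 = 1/2.

1/2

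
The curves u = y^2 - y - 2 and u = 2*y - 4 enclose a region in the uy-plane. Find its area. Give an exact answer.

1/6

Both boundary curves give u as a function of y, so integrate with respect to y. Setting them equal: y^2 - 3*y + 2 = 0, i.e. (y - 2)*(y - 1) = 0, so they meet at y = 1, 2.
For y in [1, 2], u = y^2 - y - 2 is on the left; area = ∫[1,2] (-(y^2 - 3*y + 2)) dy = 1/6.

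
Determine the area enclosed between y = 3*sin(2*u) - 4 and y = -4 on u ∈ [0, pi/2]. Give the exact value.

3

On [0, pi/2], (3*sin(2*u) - 4) - (-4) = 3*sin(2*u) is ≥ 0 throughout, so the area is a single integral of |3*sin(2*u)|.
∫[0,pi/2] (3*sin(2*u)) du = 3.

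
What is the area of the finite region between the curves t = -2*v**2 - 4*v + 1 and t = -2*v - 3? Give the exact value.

9

Both boundary curves give t as a function of v, so integrate with respect to v. Setting them equal: -2*v**2 - 2*v + 4 = 0, i.e. -2*(v - 1)*(v + 2) = 0, so they meet at v = -2, 1.
For v in [-2, 1], t = -2*v**2 - 4*v + 1 is on the right; area = ∫[-2,1] (-2*v**2 - 2*v + 4) dv = 9.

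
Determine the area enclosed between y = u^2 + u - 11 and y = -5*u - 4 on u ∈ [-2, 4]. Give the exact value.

The difference (u^2 + u - 11) - (-5*u - 4) = u^2 + 6*u - 7 changes sign at u = 1 inside [-2, 4], so split the integral there.
∫[-2,1] (u^2 + 6*u - 7) du = -27; the area of that piece is 27.
∫[1,4] (u^2 + 6*u - 7) du = 45.
Total area = 27 + 45 = 72.

72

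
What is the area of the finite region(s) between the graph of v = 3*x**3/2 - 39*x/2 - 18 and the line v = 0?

The curve meets the x-axis where 3*x**3/2 - 39*x/2 - 18 = 0, i.e. 3*(x - 4)*(x + 1)*(x + 3)/2 = 0, at x = -3, -1, 4.
On [-3, -1] the curve lies above the axis; ∫[-3,-1] (3*x**3/2 - 39*x/2 - 18) dx = 12, giving area 12.
On [-1, 4] the curve lies below the axis; ∫[-1,4] (3*x**3/2 - 39*x/2 - 18) dx = -1125/8, giving area 1125/8.
Total area = 12 + 1125/8 = 1221/8.

1221/8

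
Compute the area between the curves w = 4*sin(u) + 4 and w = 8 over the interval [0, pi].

-8 + 4*pi

On [0, pi], (4*sin(u) + 4) - (8) = 4*sin(u) - 4 is ≤ 0 throughout, so the area is a single integral of |4*sin(u) - 4|.
∫[0,pi] (4*sin(u) - 4) du = 8 - 4*pi; the area of that piece is -8 + 4*pi.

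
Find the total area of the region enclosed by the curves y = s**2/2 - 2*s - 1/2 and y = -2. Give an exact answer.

Set the curves equal: s**2/2 - 2*s - 1/2 = -2, so s**2/2 - 2*s + 3/2 = 0, which factors as (s - 3)*(s - 1)/2 = 0. The curves meet at s = 1, 3.
On [1, 3], y = -2 is on top; that piece has area ∫[1,3] (-(s**2/2 - 2*s + 3/2)) ds = 2/3.

2/3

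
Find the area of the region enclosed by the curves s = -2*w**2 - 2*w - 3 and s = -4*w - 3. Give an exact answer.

Both boundary curves give s as a function of w, so integrate with respect to w. Setting them equal: -2*w**2 + 2*w = 0, i.e. -2*w*(w - 1) = 0, so they meet at w = 0, 1.
For w in [0, 1], s = -2*w**2 - 2*w - 3 is on the right; area = ∫[0,1] (-2*w**2 + 2*w) dw = 1/3.

1/3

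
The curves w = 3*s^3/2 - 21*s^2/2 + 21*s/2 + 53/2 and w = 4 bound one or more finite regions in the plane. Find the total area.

74

Set the curves equal: 3*s^3/2 - 21*s^2/2 + 21*s/2 + 53/2 = 4, so 3*s^3/2 - 21*s^2/2 + 21*s/2 + 45/2 = 0, which factors as 3*(s - 5)*(s - 3)*(s + 1)/2 = 0. The curves meet at s = -1, 3, 5.
On [-1, 3], w = 3*s^3/2 - 21*s^2/2 + 21*s/2 + 53/2 is on top; that piece has area ∫[-1,3] (3*s^3/2 - 21*s^2/2 + 21*s/2 + 45/2) ds = 64.
On [3, 5], w = 4 is on top; that piece has area ∫[3,5] (-(3*s^3/2 - 21*s^2/2 + 21*s/2 + 45/2)) ds = 10.
Total enclosed area = 64 + 10 = 74.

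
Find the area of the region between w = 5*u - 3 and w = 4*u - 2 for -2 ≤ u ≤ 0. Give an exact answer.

On [-2, 0], (5*u - 3) - (4*u - 2) = u - 1 is ≤ 0 throughout, so the area is a single integral of |u - 1|.
∫[-2,0] (u - 1) du = -4; the area of that piece is 4.

4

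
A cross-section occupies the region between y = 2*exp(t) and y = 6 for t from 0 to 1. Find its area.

On [0, 1], (2*exp(t)) - (6) = 2*exp(t) - 6 is ≤ 0 throughout, so the area is a single integral of |2*exp(t) - 6|.
∫[0,1] (2*exp(t) - 6) dt = -8 + 2*exp(1); the area of that piece is 8 - 2*exp(1).

8 - 2*exp(1)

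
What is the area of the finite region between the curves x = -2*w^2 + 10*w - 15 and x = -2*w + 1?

Both boundary curves give x as a function of w, so integrate with respect to w. Setting them equal: -2*w^2 + 12*w - 16 = 0, i.e. -2*(w - 4)*(w - 2) = 0, so they meet at w = 2, 4.
For w in [2, 4], x = -2*w^2 + 10*w - 15 is on the right; area = ∫[2,4] (-2*w^2 + 12*w - 16) dw = 8/3.

8/3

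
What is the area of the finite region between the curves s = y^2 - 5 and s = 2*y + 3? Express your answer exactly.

36

Both boundary curves give s as a function of y, so integrate with respect to y. Setting them equal: y^2 - 2*y - 8 = 0, i.e. (y - 4)*(y + 2) = 0, so they meet at y = -2, 4.
For y in [-2, 4], s = y^2 - 5 is on the left; area = ∫[-2,4] (-(y^2 - 2*y - 8)) dy = 36.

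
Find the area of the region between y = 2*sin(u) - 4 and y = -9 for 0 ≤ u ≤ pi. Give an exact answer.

On [0, pi], (2*sin(u) - 4) - (-9) = 2*sin(u) + 5 is ≥ 0 throughout, so the area is a single integral of |2*sin(u) + 5|.
∫[0,pi] (2*sin(u) + 5) du = 4 + 5*pi.

4 + 5*pi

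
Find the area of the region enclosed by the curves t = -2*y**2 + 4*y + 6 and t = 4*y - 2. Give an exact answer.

64/3

Both boundary curves give t as a function of y, so integrate with respect to y. Setting them equal: -2*y**2 + 8 = 0, i.e. -2*(y - 2)*(y + 2) = 0, so they meet at y = -2, 2.
For y in [-2, 2], t = -2*y**2 + 4*y + 6 is on the right; area = ∫[-2,2] (-2*y**2 + 8) dy = 64/3.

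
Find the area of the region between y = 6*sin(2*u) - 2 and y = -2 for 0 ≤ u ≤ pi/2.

6

On [0, pi/2], (6*sin(2*u) - 2) - (-2) = 6*sin(2*u) is ≥ 0 throughout, so the area is a single integral of |6*sin(2*u)|.
∫[0,pi/2] (6*sin(2*u)) du = 6.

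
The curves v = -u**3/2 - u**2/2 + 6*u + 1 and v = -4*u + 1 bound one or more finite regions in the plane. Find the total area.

2521/24

Set the curves equal: -u**3/2 - u**2/2 + 6*u + 1 = -4*u + 1, so -u**3/2 - u**2/2 + 10*u = 0, which factors as -u*(u - 4)*(u + 5)/2 = 0. The curves meet at u = -5, 0, 4.
On [-5, 0], v = -4*u + 1 is on top; that piece has area ∫[-5,0] (-(-u**3/2 - u**2/2 + 10*u)) du = 1625/24.
On [0, 4], v = -u**3/2 - u**2/2 + 6*u + 1 is on top; that piece has area ∫[0,4] (-u**3/2 - u**2/2 + 10*u) du = 112/3.
Total enclosed area = 1625/24 + 112/3 = 2521/24.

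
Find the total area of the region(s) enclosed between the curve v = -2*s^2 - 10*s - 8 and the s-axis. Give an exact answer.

The curve meets the s-axis where -2*s^2 - 10*s - 8 = 0, i.e. -2*(s + 1)*(s + 4) = 0, at s = -4, -1.
On [-4, -1] the curve lies above the axis; ∫[-4,-1] (-2*s^2 - 10*s - 8) ds = 9, giving area 9.

9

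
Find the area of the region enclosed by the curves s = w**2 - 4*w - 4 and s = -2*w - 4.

Both boundary curves give s as a function of w, so integrate with respect to w. Setting them equal: w**2 - 2*w = 0, i.e. w*(w - 2) = 0, so they meet at w = 0, 2.
For w in [0, 2], s = w**2 - 4*w - 4 is on the left; area = ∫[0,2] (-(w**2 - 2*w)) dw = 4/3.

4/3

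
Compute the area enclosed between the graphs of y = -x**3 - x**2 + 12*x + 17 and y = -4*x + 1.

Set the curves equal: -x**3 - x**2 + 12*x + 17 = -4*x + 1, so -x**3 - x**2 + 16*x + 16 = 0, which factors as -(x - 4)*(x + 1)*(x + 4) = 0. The curves meet at x = -4, -1, 4.
On [-4, -1], y = -4*x + 1 is on top; that piece has area ∫[-4,-1] (-(-x**3 - x**2 + 16*x + 16)) dx = 117/4.
On [-1, 4], y = -x**3 - x**2 + 12*x + 17 is on top; that piece has area ∫[-1,4] (-x**3 - x**2 + 16*x + 16) dx = 1375/12.
Total enclosed area = 117/4 + 1375/12 = 863/6.

863/6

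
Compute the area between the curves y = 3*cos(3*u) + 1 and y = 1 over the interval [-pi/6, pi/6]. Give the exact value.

2

On [-pi/6, pi/6], (3*cos(3*u) + 1) - (1) = 3*cos(3*u) is ≥ 0 throughout, so the area is a single integral of |3*cos(3*u)|.
∫[-pi/6,pi/6] (3*cos(3*u)) du = 2.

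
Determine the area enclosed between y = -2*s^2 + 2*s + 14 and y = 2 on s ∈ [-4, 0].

The difference (-2*s^2 + 2*s + 14) - (2) = -2*s^2 + 2*s + 12 changes sign at s = -2 inside [-4, 0], so split the integral there.
∫[-4,-2] (-2*s^2 + 2*s + 12) ds = -76/3; the area of that piece is 76/3.
∫[-2,0] (-2*s^2 + 2*s + 12) ds = 44/3.
Total area = 76/3 + 44/3 = 40.

40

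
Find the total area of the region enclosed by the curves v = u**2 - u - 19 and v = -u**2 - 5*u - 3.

72

Set the curves equal: u**2 - u - 19 = -u**2 - 5*u - 3, so 2*u**2 + 4*u - 16 = 0, which factors as 2*(u - 2)*(u + 4) = 0. The curves meet at u = -4, 2.
On [-4, 2], v = -u**2 - 5*u - 3 is on top; that piece has area ∫[-4,2] (-(2*u**2 + 4*u - 16)) du = 72.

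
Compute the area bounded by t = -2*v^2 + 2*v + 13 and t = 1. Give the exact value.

Both boundary curves give t as a function of v, so integrate with respect to v. Setting them equal: -2*v^2 + 2*v + 12 = 0, i.e. -2*(v - 3)*(v + 2) = 0, so they meet at v = -2, 3.
For v in [-2, 3], t = -2*v^2 + 2*v + 13 is on the right; area = ∫[-2,3] (-2*v^2 + 2*v + 12) dv = 125/3.

125/3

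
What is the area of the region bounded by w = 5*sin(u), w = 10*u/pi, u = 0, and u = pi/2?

5 - 5*pi/4

On [0, pi/2], (5*sin(u)) - (10*u/pi) = -10*u/pi + 5*sin(u) is ≥ 0 throughout, so the area is a single integral of |-10*u/pi + 5*sin(u)|.
∫[0,pi/2] (-10*u/pi + 5*sin(u)) du = 5 - 5*pi/4.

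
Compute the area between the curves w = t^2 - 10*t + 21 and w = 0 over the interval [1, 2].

On [1, 2], (t^2 - 10*t + 21) - (0) = t^2 - 10*t + 21 is ≥ 0 throughout, so the area is a single integral of |t^2 - 10*t + 21|.
∫[1,2] (t^2 - 10*t + 21) dt = 25/3.

25/3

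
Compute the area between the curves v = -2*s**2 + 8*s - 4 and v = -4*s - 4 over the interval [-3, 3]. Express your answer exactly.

The difference (-2*s**2 + 8*s - 4) - (-4*s - 4) = -2*s**2 + 12*s changes sign at s = 0 inside [-3, 3], so split the integral there.
∫[-3,0] (-2*s**2 + 12*s) ds = -72; the area of that piece is 72.
∫[0,3] (-2*s**2 + 12*s) ds = 36.
Total area = 72 + 36 = 108.

108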